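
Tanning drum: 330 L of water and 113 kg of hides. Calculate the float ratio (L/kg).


Float ratio = water / hide weight
Ratio = 330 / 113 = 2.9


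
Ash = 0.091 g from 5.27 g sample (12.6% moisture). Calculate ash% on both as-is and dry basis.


As-is ash = 1.73%
Dry-basis ash = 1.98%

As-is ash% = 0.091 / 5.27 x 100 = 1.73%
Dry mass = 5.27 x (100 - 12.6) / 100 = 4.60598 g
Dry-basis ash% = 0.091 / 4.60598 x 100 = 1.98%


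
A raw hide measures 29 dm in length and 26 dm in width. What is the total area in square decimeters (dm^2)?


754 dm^2


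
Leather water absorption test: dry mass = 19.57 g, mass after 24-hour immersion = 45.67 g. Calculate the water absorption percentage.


133.4%

Water absorbed = 45.67 - 19.57 = 26.10 g
WA% = 26.10 / 19.57 x 100 = 133.4%


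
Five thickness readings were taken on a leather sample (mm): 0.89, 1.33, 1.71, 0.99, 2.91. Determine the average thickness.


1.57 mm

Sum = 0.89 + 1.33 + 1.71 + 0.99 + 2.91 = 7.83
Average = 7.83 / 5 = 1.57 mm


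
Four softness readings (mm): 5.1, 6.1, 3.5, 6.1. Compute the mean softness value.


5.20 mm


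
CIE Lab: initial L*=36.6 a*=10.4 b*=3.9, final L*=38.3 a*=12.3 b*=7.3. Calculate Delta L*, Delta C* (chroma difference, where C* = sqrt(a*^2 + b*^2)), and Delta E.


Delta L* = 38.3 - 36.6 = 1.7
C1* = sqrt((10.4)^2 + (3.9)^2) = 11.107
C2* = sqrt((12.3)^2 + (7.3)^2) = 14.303
Delta C* = 14.303 - 11.107 = 3.20
Delta E = sqrt((1.7)^2 + (1.9)^2 + (3.4)^2) = 4.25


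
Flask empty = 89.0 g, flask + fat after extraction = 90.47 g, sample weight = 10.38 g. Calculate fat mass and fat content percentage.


Fat mass = 1.47 g
Fat content = 14.2%

Fat mass = 90.47 - 89.0 = 1.47 g
Fat% = 1.47 / 10.38 x 100 = 14.2%


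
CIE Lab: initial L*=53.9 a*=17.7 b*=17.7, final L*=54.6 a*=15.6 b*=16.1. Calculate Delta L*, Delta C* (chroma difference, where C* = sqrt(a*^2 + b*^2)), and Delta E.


Delta L* = 0.7
Delta C* = -2.61
Delta E = 2.73

Delta L* = 54.6 - 53.9 = 0.7
C1* = sqrt((17.7)^2 + (17.7)^2) = 25.032
C2* = sqrt((15.6)^2 + (16.1)^2) = 22.418
Delta C* = 22.418 - 25.032 = -2.61
Delta E = sqrt((0.7)^2 + (-2.1)^2 + (-1.6)^2) = 2.73


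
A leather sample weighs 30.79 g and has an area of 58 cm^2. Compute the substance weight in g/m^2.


5308.6 g/m^2


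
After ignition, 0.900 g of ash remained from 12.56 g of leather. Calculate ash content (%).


7.17%

Ash% = 0.900 / 12.56 x 100
Ash% = 7.17%


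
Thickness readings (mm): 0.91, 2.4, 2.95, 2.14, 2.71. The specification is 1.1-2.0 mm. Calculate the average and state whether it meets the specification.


Sum = 11.11
Average = 11.11 / 5 = 2.22 mm
Specification range: 1.1 to 2.0 mm
Within spec: No


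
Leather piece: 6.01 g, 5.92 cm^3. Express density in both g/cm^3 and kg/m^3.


1.015 g/cm^3
1015 kg/m^3


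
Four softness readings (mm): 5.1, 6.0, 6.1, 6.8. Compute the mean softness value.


6.00 mm


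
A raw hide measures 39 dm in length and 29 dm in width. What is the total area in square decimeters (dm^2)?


1131 dm^2

Area = length x width
Area = 39 x 29 = 1131 dm^2


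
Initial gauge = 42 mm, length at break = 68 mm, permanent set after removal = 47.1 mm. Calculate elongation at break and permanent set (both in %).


Elongation at break = 61.9%
Permanent set = 12.1%


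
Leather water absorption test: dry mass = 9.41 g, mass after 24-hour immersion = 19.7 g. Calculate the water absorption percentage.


Water absorbed = 19.7 - 9.41 = 10.29 g
WA% = 10.29 / 9.41 x 100 = 109.4%


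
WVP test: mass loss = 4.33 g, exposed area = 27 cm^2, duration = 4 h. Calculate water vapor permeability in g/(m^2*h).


WVP = mass_loss / (area x time) x 10000
WVP = 4.33 / (27 x 4) x 10000
WVP = 4.33 / 108 x 10000 = 400.93 g/(m^2*h)


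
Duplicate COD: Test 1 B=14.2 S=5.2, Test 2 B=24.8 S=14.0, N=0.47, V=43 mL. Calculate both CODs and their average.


COD1 = 787.0 mg/L
COD2 = 944.4 mg/L
Average = 865.7 mg/L


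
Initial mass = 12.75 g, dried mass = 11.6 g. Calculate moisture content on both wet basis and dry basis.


Moisture lost = 12.75 - 11.6 = 1.15 g
Wet basis MC = 1.15 / 12.75 x 100 = 9.0%
Dry basis MC = 1.15 / 11.6 x 100 = 9.9%


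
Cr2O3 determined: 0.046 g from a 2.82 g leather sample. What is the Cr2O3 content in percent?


Cr2O3% = 0.046 / 2.82 x 100
Cr2O3% = 1.63%


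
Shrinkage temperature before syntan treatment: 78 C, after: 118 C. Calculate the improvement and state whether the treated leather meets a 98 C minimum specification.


Improvement = 40 C
Meets 98 C spec: Yes


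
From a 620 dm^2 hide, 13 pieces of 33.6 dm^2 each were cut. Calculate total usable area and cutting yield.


Total usable = 13 x 33.6 = 436.8 dm^2
Yield = 436.8 / 620 x 100 = 70.5%


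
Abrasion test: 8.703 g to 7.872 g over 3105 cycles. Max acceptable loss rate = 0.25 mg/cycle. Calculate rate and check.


Loss = 8.703 - 7.872 = 0.831 g
Rate = 0.831 g / 3105 cycles x 1000 = 0.268 mg/cycle
Max = 0.25 mg/cycle
Passes: No


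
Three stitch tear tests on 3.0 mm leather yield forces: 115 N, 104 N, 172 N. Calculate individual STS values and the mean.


STS1 = 115 / 3.0 = 38.3 N/mm
STS2 = 104 / 3.0 = 34.7 N/mm
STS3 = 172 / 3.0 = 57.3 N/mm
Mean = (38.3 + 34.7 + 57.3) / 3 = 43.4 N/mm


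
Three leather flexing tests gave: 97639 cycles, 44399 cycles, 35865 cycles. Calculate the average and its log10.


Average = (97639 + 44399 + 35865) / 3 = 59301 cycles
log10(59301) = 4.77


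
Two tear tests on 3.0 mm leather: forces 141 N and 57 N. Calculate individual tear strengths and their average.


Tear 1 = 47.0 N/mm
Tear 2 = 19.0 N/mm
Average = 33.0 N/mm

Tear 1 = 141 / 3.0 = 47.0 N/mm
Tear 2 = 57 / 3.0 = 19.0 N/mm
Average = (47.0 + 19.0) / 2 = 33.0 N/mm


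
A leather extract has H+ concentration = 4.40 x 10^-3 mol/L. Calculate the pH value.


pH = 2.36

pH = -log10[H+]
pH = -log10(4.40 x 10^-3) = 2.36


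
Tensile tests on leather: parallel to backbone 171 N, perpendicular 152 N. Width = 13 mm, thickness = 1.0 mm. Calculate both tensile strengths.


Area = 13 x 1.0 = 13.0 mm^2
TS (parallel) = 171 / 13.0 = 13.15 N/mm^2
TS (perpendicular) = 152 / 13.0 = 11.69 N/mm^2


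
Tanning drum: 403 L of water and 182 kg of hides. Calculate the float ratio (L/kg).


2.2

Float ratio = water / hide weight
Ratio = 403 / 182 = 2.2


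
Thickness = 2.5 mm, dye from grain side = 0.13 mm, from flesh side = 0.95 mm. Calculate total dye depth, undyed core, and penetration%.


Total dyed = 1.08 mm
Undyed core = 1.42 mm
Penetration = 43.2%

Total dyed = 0.13 + 0.95 = 1.08 mm
Undyed core = 2.5 - 1.08 = 1.42 mm
Penetration = 1.08 / 2.5 x 100 = 43.2%


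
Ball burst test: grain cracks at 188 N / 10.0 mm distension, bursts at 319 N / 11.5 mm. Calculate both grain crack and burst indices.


Crack index = 18.8 N/mm
Burst index = 27.7 N/mm

Crack index = 188 / 10.0 = 18.8 N/mm
Burst index = 319 / 11.5 = 27.7 N/mm


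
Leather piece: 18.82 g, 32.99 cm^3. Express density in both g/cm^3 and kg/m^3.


Density = 18.82 / 32.99 = 0.570 g/cm^3
Convert: 0.570 x 1000 = 570 kg/m^3


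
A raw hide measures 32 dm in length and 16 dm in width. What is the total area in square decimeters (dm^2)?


512 dm^2

Area = length x width
Area = 32 x 16 = 512 dm^2


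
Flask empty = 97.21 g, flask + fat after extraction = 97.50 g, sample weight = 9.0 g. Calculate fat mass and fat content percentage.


Fat mass = 0.29 g
Fat content = 3.2%

Fat mass = 97.50 - 97.21 = 0.29 g
Fat% = 0.29 / 9.0 x 100 = 3.2%


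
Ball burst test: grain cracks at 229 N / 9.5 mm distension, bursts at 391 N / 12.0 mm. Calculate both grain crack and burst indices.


Crack index = 24.1 N/mm
Burst index = 32.6 N/mm


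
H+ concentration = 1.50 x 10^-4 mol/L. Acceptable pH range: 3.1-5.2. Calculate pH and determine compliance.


pH = 3.82
Compliant: Yes

pH = -log10(1.50 x 10^-4) = 3.82
Range: 3.1 to 5.2
Compliant: Yes


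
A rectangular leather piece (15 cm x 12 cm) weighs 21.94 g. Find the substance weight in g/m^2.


Area = 15 x 12 = 180 cm^2
SW = 21.94 / 180 x 10000 = 1218.9 g/m^2


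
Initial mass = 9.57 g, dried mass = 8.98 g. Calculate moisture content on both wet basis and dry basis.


Moisture lost = 9.57 - 8.98 = 0.59 g
Wet basis MC = 0.59 / 9.57 x 100 = 6.2%
Dry basis MC = 0.59 / 8.98 x 100 = 6.6%


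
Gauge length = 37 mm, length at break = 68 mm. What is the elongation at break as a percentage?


83.8%


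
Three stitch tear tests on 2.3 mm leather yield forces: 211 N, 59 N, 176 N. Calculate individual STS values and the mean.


STS1 = 91.7 N/mm
STS2 = 25.7 N/mm
STS3 = 76.5 N/mm
Mean = 64.6 N/mm

STS1 = 211 / 2.3 = 91.7 N/mm
STS2 = 59 / 2.3 = 25.7 N/mm
STS3 = 176 / 2.3 = 76.5 N/mm
Mean = (91.7 + 25.7 + 76.5) / 3 = 64.6 N/mm


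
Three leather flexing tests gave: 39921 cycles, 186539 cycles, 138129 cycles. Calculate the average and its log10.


Average = (39921 + 186539 + 138129) / 3 = 121530 cycles
log10(121530) = 5.08


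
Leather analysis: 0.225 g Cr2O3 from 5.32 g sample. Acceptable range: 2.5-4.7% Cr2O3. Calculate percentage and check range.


Cr2O3 = 4.23%
Within range: Yes

Cr2O3% = 0.225 / 5.32 x 100 = 4.23%
Acceptable range: 2.5 to 4.7%
Within range: Yes


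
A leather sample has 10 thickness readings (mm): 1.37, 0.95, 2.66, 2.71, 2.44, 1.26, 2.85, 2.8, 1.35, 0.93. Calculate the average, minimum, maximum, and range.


Average = 1.93 mm
Min = 0.93 mm
Max = 2.85 mm
Range = 1.92 mm

Sum = 19.32
Average = 19.32 / 10 = 1.93 mm
Minimum = 0.93 mm
Maximum = 2.85 mm
Range = 2.85 - 0.93 = 1.92 mm


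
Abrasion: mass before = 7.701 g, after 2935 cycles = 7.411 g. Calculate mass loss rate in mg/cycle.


0.099 mg/cycle

Mass loss = 7.701 - 7.411 = 0.290 g
Rate = 0.290 / 2935 x 1000 = 0.099 mg/cycle


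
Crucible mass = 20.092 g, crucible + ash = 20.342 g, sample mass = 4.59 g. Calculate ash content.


Ash mass = 20.342 - 20.092 = 0.250 g
Ash% = 0.250 / 4.59 x 100 = 5.45%


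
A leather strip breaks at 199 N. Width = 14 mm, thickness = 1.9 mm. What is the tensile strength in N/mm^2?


Cross-sectional area = 14 x 1.9 = 26.6 mm^2
Tensile strength = 199 / 26.6 = 7.48 N/mm^2


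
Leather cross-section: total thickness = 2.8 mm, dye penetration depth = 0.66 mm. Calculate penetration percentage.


23.6%

Penetration% = 0.66 / 2.8 x 100
Penetration = 23.6%


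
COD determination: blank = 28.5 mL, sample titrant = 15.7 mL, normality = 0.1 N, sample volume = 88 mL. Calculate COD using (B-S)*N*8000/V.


COD = (28.5 - 15.7) x 0.1 x 8000 / 88
COD = 12.8 x 0.1 x 8000 / 88
COD = 116.4 mg/L


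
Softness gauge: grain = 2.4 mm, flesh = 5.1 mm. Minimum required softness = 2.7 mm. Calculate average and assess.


Average softness = 3.75 mm
Meets requirement: Yes

Average = (2.4 + 5.1) / 2 = 3.75 mm
Minimum = 2.7 mm
Meets requirement: Yes


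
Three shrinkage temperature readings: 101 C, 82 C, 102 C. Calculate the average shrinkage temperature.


Average = (101 + 82 + 102) / 3
Average = 285 / 3 = 95.0 C


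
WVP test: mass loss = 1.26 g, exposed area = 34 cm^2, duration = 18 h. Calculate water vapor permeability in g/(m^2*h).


WVP = mass_loss / (area x time) x 10000
WVP = 1.26 / (34 x 18) x 10000
WVP = 1.26 / 612 x 10000 = 20.59 g/(m^2*h)


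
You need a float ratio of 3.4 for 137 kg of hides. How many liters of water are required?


465.8 L


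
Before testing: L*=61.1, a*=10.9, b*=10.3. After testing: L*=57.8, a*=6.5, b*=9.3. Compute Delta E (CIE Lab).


dL = 57.8 - 61.1 = -3.3
da = 6.5 - 10.9 = -4.4
db = 9.3 - 10.3 = -1.0
dE = sqrt((-3.3)^2 + (-4.4)^2 + (-1.0)^2) = 5.59


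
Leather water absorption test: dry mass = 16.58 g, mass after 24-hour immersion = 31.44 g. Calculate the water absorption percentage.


89.6%


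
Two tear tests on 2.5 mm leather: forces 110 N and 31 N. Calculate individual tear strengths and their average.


Tear 1 = 44.0 N/mm
Tear 2 = 12.4 N/mm
Average = 28.2 N/mm

Tear 1 = 110 / 2.5 = 44.0 N/mm
Tear 2 = 31 / 2.5 = 12.4 N/mm
Average = (44.0 + 12.4) / 2 = 28.2 N/mm


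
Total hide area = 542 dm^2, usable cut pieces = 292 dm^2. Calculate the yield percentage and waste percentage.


Yield = 292 / 542 x 100 = 53.9%
Waste = 542 - 292 = 250 dm^2
Waste% = 100 - 53.9 = 46.1%


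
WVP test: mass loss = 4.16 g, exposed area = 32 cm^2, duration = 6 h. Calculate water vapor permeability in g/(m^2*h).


216.67 g/(m^2*h)


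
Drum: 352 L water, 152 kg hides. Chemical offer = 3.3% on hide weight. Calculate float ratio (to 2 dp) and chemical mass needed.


Float ratio = 2.32
Chemical needed = 5.016 kg


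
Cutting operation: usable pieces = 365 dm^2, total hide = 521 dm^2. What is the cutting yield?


Yield = usable / total x 100
Yield = 365 / 521 x 100 = 70.1%


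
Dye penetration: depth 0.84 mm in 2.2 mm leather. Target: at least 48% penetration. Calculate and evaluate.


Penetration = 38.2%
Meets target: No

Penetration = 0.84 / 2.2 x 100 = 38.2%
Target: 48%
Meets target: No


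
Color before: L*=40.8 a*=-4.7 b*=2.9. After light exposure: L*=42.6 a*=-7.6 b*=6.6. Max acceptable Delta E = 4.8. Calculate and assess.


Delta E = 5.03
Passes: No

dL = 1.8, da = -2.9, db = 3.7
dE = sqrt((1.8)^2 + (-2.9)^2 + (3.7)^2) = 5.03
Max = 4.8
Passes: No


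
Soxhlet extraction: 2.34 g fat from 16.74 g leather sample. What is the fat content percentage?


14.0%


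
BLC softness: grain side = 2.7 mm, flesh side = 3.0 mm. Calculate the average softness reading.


2.85 mm


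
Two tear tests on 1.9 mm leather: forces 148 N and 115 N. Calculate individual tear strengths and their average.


Tear 1 = 148 / 1.9 = 77.9 N/mm
Tear 2 = 115 / 1.9 = 60.5 N/mm
Average = (77.9 + 60.5) / 2 = 69.2 N/mm


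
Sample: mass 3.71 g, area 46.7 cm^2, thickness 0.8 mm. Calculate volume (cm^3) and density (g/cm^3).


Volume = 3.736 cm^3
Density = 0.993 g/cm^3


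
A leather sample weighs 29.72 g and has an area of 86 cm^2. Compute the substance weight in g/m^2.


Substance weight = mass / area x 10000
SW = 29.72 / 86 x 10000
SW = 3455.8 g/m^2


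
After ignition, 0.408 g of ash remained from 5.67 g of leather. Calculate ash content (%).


7.20%


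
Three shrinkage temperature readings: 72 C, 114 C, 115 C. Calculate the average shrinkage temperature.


100.3 C

Average = (72 + 114 + 115) / 3
Average = 301 / 3 = 100.3 C


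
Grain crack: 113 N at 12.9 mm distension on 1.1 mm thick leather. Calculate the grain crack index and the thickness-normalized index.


Crack index = 113 / 12.9 = 8.8 N/mm
Normalized = 8.8 / 1.1 = 8.0 N/mm per mm


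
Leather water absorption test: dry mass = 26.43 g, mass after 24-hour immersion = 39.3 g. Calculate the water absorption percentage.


48.7%

Water absorbed = 39.3 - 26.43 = 12.87 g
WA% = 12.87 / 26.43 x 100 = 48.7%


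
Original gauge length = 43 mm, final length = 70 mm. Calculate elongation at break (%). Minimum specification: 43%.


Elongation = 62.8%
Meets spec: Yes

Extension = 70 - 43 = 27 mm
Elongation = 27 / 43 x 100 = 62.8%
Minimum required: 43%
Meets specification: Yes


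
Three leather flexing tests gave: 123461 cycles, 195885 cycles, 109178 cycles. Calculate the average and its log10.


Average = (123461 + 195885 + 109178) / 3 = 142841 cycles
log10(142841) = 5.15


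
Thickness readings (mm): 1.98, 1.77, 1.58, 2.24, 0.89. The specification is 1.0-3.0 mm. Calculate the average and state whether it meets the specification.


Sum = 8.46
Average = 8.46 / 5 = 1.69 mm
Specification range: 1.0 to 3.0 mm
Within spec: Yes


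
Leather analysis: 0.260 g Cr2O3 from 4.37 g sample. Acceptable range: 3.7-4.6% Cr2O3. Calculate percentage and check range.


Cr2O3 = 5.95%
Within range: No


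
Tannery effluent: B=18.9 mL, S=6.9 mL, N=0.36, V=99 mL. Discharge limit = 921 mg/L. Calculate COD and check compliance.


COD = 349.1 mg/L
Compliant: Yes


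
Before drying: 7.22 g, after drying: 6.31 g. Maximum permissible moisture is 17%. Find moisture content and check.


MC = (7.22 - 6.31) / 7.22 x 100 = 12.6%
Maximum: 17%
Acceptable: Yes


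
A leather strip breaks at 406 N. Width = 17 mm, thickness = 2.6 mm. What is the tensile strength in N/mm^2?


9.19 N/mm^2


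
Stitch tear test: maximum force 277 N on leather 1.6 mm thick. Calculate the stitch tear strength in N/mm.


Stitch tear strength = force / thickness
STS = 277 / 1.6 = 173.1 N/mm


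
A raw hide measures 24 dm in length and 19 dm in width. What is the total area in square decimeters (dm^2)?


Area = length x width
Area = 24 x 19 = 456 dm^2


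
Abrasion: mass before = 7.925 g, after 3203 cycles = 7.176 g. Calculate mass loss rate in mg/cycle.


0.234 mg/cycle


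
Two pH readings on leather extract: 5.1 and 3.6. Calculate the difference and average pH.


Difference = |5.1 - 3.6| = 1.5
Average = (5.1 + 3.6) / 2 = 4.35


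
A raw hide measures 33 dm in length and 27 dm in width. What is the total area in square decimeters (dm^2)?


891 dm^2


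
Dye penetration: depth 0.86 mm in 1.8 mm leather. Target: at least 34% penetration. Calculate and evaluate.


Penetration = 0.86 / 1.8 x 100 = 47.8%
Target: 34%
Meets target: Yes


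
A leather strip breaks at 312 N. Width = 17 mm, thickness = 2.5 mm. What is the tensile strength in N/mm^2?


Cross-sectional area = 17 x 2.5 = 42.5 mm^2
Tensile strength = 312 / 42.5 = 7.34 N/mm^2


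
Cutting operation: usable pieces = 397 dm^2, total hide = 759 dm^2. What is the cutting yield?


52.3%

Yield = usable / total x 100
Yield = 397 / 759 x 100 = 52.3%


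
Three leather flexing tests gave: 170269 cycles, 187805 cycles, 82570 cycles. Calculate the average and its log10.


Average = (170269 + 187805 + 82570) / 3 = 146881 cycles
log10(146881) = 5.17


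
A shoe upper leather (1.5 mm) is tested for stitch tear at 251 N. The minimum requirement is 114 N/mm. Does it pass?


STS = 167.3 N/mm
Passes: Yes


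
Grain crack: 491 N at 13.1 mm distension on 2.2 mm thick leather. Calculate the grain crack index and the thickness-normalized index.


Crack index = 491 / 13.1 = 37.5 N/mm
Normalized = 37.5 / 2.2 = 17.0 N/mm per mm


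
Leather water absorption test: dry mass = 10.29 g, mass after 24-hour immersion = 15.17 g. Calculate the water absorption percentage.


47.4%

Water absorbed = 15.17 - 10.29 = 4.88 g
WA% = 4.88 / 10.29 x 100 = 47.4%


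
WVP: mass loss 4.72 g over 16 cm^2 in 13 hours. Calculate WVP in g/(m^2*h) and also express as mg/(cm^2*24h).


WVP = 4.72 / (16 x 13) x 10000 = 226.92 g/(m^2*h)
Mass loss in mg = 4.72 x 1000 = 4720 mg
Per cm^2 per 24h in mg: 4720 x 24 / (16 x 13) = 113280 / 208 = 544.62 mg/(cm^2*24h)


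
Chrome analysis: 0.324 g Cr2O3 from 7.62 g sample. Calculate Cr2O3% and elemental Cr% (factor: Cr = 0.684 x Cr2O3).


Cr2O3 = 4.25%
Cr = 2.91%

Cr2O3% = 0.324 / 7.62 x 100 = 4.25%
Cr% = 4.25 x 0.684 = 2.91%


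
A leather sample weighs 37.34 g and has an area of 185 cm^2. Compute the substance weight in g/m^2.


2018.4 g/m^2


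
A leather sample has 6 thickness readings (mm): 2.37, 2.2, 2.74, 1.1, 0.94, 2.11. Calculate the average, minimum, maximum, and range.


Sum = 11.46
Average = 11.46 / 6 = 1.91 mm
Minimum = 0.94 mm
Maximum = 2.74 mm
Range = 2.74 - 0.94 = 1.80 mm


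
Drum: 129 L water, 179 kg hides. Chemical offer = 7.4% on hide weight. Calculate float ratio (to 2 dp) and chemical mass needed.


Float ratio = 0.72
Chemical needed = 13.246 kg


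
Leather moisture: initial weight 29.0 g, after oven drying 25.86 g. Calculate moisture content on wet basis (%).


10.8%

Moisture = 29.0 - 25.86 = 3.14 g
MC = 3.14 / 29.0 x 100 = 10.8%


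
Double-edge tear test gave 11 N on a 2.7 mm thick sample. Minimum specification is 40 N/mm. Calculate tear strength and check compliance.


Tear strength = 4.1 N/mm
Compliant: No


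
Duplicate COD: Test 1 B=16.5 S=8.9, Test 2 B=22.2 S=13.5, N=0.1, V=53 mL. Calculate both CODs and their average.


COD1 = (16.5 - 8.9) x 0.1 x 8000 / 53 = 114.7 mg/L
COD2 = (22.2 - 13.5) x 0.1 x 8000 / 53 = 131.3 mg/L
Average = (114.7 + 131.3) / 2 = 123.0 mg/L


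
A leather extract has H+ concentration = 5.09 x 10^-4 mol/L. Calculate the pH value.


pH = -log10[H+]
pH = -log10(5.09 x 10^-4) = 3.29


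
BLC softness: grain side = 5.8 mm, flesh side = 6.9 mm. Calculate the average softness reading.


6.35 mm

Average = (5.8 + 6.9) / 2
Average = 6.35 mm


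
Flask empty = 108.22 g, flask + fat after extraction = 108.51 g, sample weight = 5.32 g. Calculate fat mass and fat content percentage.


Fat mass = 0.29 g
Fat content = 5.5%

Fat mass = 108.51 - 108.22 = 0.29 g
Fat% = 0.29 / 5.32 x 100 = 5.5%


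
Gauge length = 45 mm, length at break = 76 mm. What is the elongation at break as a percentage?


68.9%


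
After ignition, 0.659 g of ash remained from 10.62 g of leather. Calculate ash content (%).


6.21%


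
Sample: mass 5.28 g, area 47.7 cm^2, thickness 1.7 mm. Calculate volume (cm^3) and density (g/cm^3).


Thickness in cm = 1.7 / 10 = 0.17 cm
Volume = 47.7 x 0.17 = 8.109 cm^3
Density = 5.28 / 8.109 = 0.651 g/cm^3


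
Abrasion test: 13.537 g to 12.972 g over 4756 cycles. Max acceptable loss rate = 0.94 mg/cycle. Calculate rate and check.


Rate = 0.119 mg/cycle
Passes: Yes

Loss = 13.537 - 12.972 = 0.565 g
Rate = 0.565 g / 4756 cycles x 1000 = 0.119 mg/cycle
Max = 0.94 mg/cycle
Passes: Yes


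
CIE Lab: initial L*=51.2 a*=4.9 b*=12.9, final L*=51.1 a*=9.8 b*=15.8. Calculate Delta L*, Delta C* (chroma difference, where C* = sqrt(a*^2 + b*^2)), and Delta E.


Delta L* = -0.1
Delta C* = 4.79
Delta E = 5.69


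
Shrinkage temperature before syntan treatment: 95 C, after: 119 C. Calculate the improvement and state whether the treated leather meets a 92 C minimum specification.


Improvement = 119 - 95 = 24 C
Spec check: 119 C >= 92 C? Yes


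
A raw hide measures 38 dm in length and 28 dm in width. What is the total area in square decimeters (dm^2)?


Area = length x width
Area = 38 x 28 = 1064 dm^2


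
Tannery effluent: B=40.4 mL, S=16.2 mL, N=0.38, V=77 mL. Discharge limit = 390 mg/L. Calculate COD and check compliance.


COD = (40.4 - 16.2) x 0.38 x 8000 / 77 = 955.4 mg/L
Limit: 390 mg/L
Compliant: No


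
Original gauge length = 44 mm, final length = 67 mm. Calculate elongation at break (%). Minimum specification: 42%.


Elongation = 52.3%
Meets spec: Yes

Extension = 67 - 44 = 23 mm
Elongation = 23 / 44 x 100 = 52.3%
Minimum required: 42%
Meets specification: Yes


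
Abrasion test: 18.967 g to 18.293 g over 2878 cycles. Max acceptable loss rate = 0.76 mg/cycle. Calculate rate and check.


Rate = 0.234 mg/cycle
Passes: Yes

Loss = 18.967 - 18.293 = 0.674 g
Rate = 0.674 g / 2878 cycles x 1000 = 0.234 mg/cycle
Max = 0.76 mg/cycle
Passes: Yes


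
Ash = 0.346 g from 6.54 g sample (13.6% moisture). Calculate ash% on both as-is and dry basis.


As-is ash = 5.29%
Dry-basis ash = 6.12%

As-is ash% = 0.346 / 6.54 x 100 = 5.29%
Dry mass = 6.54 x (100 - 13.6) / 100 = 5.65056 g
Dry-basis ash% = 0.346 / 5.65056 x 100 = 6.12%


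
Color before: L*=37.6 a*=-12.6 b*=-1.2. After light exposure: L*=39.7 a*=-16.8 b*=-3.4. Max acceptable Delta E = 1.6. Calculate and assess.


dL = 2.1, da = -4.2, db = -2.2
dE = sqrt((2.1)^2 + (-4.2)^2 + (-2.2)^2) = 5.19
Max = 1.6
Passes: No


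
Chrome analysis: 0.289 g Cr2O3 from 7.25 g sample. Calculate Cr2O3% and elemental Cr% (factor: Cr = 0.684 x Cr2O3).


Cr2O3% = 0.289 / 7.25 x 100 = 3.99%
Cr% = 3.99 x 0.684 = 2.73%


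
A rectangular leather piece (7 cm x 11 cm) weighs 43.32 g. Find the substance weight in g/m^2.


Area = 7 x 11 = 77 cm^2
SW = 43.32 / 77 x 10000 = 5626.0 g/m^2


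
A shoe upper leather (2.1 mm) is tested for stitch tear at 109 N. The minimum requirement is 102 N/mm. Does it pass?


STS = 109 / 2.1 = 51.9 N/mm
Minimum required: 102 N/mm
Passes: No


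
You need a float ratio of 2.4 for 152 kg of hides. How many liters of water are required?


364.8 L

Water = hide weight x target ratio
Water = 152 x 2.4 = 364.8 L


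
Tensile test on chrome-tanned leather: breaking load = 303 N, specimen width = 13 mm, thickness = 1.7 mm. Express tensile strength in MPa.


13.71 MPa


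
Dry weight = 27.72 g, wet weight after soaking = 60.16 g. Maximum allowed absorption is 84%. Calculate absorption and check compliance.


WA = (60.16 - 27.72) / 27.72 x 100 = 117.0%
Maximum allowed: 84%
Compliant: No


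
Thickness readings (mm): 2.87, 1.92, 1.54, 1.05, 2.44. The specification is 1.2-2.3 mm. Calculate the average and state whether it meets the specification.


Sum = 9.82
Average = 9.82 / 5 = 1.96 mm
Specification range: 1.2 to 2.3 mm
Within spec: Yes


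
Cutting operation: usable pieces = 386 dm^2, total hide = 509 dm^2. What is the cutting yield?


Yield = usable / total x 100
Yield = 386 / 509 x 100 = 75.8%


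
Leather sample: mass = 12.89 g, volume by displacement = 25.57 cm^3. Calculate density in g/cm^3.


0.504 g/cm^3


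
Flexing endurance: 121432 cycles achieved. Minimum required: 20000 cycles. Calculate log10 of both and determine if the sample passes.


log10(121432) = 5.08
log10(20000) = 4.30
Passes: Yes


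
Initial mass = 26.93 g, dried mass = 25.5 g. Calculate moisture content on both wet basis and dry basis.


Wet basis = 5.3%
Dry basis = 5.6%

Moisture lost = 26.93 - 25.5 = 1.43 g
Wet basis MC = 1.43 / 26.93 x 100 = 5.3%
Dry basis MC = 1.43 / 25.5 x 100 = 5.6%


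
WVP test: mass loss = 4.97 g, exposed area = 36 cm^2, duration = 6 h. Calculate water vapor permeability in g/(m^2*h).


230.09 g/(m^2*h)

WVP = mass_loss / (area x time) x 10000
WVP = 4.97 / (36 x 6) x 10000
WVP = 4.97 / 216 x 10000 = 230.09 g/(m^2*h)


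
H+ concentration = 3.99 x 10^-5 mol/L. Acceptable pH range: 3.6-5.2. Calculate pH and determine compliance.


pH = -log10(3.99 x 10^-5) = 4.40
Range: 3.6 to 5.2
Compliant: Yes


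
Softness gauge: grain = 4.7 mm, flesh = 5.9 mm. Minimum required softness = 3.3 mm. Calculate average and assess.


Average softness = 5.30 mm
Meets requirement: Yes


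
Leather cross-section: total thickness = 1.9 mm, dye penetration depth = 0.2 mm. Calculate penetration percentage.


Penetration% = 0.2 / 1.9 x 100
Penetration = 10.5%


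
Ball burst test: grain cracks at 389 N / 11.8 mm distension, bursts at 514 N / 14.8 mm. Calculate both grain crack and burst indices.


Crack index = 389 / 11.8 = 33.0 N/mm
Burst index = 514 / 14.8 = 34.7 N/mm


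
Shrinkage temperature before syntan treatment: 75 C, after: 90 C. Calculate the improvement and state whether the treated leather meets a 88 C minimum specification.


Improvement = 15 C
Meets 88 C spec: Yes

Improvement = 90 - 75 = 15 C
Spec check: 90 C >= 88 C? Yes


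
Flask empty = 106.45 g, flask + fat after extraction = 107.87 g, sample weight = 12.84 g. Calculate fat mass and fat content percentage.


Fat mass = 1.42 g
Fat content = 11.1%


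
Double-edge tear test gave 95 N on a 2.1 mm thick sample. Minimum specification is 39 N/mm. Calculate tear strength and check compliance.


Tear strength = 95 / 2.1 = 45.2 N/mm
Required minimum = 39 N/mm
Compliant: Yes


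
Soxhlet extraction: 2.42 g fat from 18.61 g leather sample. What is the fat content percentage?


13.0%


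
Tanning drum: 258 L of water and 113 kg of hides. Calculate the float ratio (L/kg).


Float ratio = water / hide weight
Ratio = 258 / 113 = 2.3


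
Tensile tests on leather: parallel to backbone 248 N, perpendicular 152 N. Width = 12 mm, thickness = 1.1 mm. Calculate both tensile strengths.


Area = 12 x 1.1 = 13.2 mm^2
TS (parallel) = 248 / 13.2 = 18.79 N/mm^2
TS (perpendicular) = 152 / 13.2 = 11.52 N/mm^2


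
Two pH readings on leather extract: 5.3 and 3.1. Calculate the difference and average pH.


Difference = |5.3 - 3.1| = 2.2
Average = (5.3 + 3.1) / 2 = 4.20


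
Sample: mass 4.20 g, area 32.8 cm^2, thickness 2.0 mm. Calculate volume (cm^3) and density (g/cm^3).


Thickness in cm = 2.0 / 10 = 0.20 cm
Volume = 32.8 x 0.20 = 6.560 cm^3
Density = 4.20 / 6.560 = 0.640 g/cm^3


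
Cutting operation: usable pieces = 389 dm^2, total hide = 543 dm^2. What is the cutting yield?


71.6%

Yield = usable / total x 100
Yield = 389 / 543 x 100 = 71.6%


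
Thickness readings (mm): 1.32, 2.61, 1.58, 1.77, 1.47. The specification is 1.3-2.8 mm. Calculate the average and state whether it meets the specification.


Average = 1.75 mm
Within specification: Yes

Sum = 8.75
Average = 8.75 / 5 = 1.75 mm
Specification range: 1.3 to 2.8 mm
Within spec: Yes


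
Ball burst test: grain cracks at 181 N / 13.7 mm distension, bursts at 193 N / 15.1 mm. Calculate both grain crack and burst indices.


Crack index = 181 / 13.7 = 13.2 N/mm
Burst index = 193 / 15.1 = 12.8 N/mm


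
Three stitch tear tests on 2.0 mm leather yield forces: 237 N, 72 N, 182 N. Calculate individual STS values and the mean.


STS1 = 118.5 N/mm
STS2 = 36.0 N/mm
STS3 = 91.0 N/mm
Mean = 81.8 N/mm


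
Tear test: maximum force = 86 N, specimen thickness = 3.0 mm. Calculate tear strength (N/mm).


28.7 N/mm


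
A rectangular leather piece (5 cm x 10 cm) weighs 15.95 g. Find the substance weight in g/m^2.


3190.0 g/m^2

Area = 5 x 10 = 50 cm^2
SW = 15.95 / 50 x 10000 = 3190.0 g/m^2


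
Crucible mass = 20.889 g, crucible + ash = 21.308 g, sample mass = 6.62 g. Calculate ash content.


Ash mass = 0.419 g
Ash content = 6.33%

Ash mass = 21.308 - 20.889 = 0.419 g
Ash% = 0.419 / 6.62 x 100 = 6.33%


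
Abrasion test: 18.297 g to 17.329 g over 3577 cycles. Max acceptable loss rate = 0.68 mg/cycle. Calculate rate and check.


Loss = 18.297 - 17.329 = 0.968 g
Rate = 0.968 g / 3577 cycles x 1000 = 0.271 mg/cycle
Max = 0.68 mg/cycle
Passes: Yes


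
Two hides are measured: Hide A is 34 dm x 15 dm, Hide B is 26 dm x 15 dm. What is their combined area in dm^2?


900 dm^2


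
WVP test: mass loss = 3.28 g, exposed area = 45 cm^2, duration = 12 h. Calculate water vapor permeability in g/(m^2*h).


WVP = mass_loss / (area x time) x 10000
WVP = 3.28 / (45 x 12) x 10000
WVP = 3.28 / 540 x 10000 = 60.74 g/(m^2*h)


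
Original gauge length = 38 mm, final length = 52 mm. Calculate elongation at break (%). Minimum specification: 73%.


Extension = 52 - 38 = 14 mm
Elongation = 14 / 38 x 100 = 36.8%
Minimum required: 73%
Meets specification: No


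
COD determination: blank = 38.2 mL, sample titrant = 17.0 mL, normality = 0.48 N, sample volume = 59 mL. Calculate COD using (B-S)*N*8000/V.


1379.8 mg/L

COD = (38.2 - 17.0) x 0.48 x 8000 / 59
COD = 21.2 x 0.48 x 8000 / 59
COD = 1379.8 mg/L


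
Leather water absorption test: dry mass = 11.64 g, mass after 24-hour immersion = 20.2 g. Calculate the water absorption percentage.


Water absorbed = 20.2 - 11.64 = 8.56 g
WA% = 8.56 / 11.64 x 100 = 73.5%


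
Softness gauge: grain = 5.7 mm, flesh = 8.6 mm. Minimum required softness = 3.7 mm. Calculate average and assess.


Average softness = 7.15 mm
Meets requirement: Yes

Average = (5.7 + 8.6) / 2 = 7.15 mm
Minimum = 3.7 mm
Meets requirement: Yes


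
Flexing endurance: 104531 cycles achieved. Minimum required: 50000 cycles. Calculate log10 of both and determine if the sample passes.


Achieved: log10 = 5.02
Required: log10 = 4.70
Passes: Yes


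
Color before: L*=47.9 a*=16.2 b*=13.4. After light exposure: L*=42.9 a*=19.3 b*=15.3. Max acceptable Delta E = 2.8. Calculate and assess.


Delta E = 6.18
Passes: No

dL = -5.0, da = 3.1, db = 1.9
dE = sqrt((-5.0)^2 + (3.1)^2 + (1.9)^2) = 6.18
Max = 2.8
Passes: No


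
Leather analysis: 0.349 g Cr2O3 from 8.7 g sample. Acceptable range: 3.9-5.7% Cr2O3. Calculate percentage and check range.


Cr2O3 = 4.01%
Within range: Yes


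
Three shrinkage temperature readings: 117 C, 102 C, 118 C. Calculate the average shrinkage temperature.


Average = (117 + 102 + 118) / 3
Average = 337 / 3 = 112.3 C


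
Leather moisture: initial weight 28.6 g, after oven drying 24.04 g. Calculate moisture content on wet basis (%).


Moisture = 28.6 - 24.04 = 4.56 g
MC = 4.56 / 28.6 x 100 = 15.9%


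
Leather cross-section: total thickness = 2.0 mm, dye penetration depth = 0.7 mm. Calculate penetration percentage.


Penetration% = 0.7 / 2.0 x 100
Penetration = 35.0%


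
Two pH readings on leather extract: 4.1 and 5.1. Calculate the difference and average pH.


Difference = 1.0
Average pH = 4.60

Difference = |4.1 - 5.1| = 1.0
Average = (4.1 + 5.1) / 2 = 4.60


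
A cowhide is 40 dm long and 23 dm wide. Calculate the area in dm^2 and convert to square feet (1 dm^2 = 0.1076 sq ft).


Area = 40 x 23 = 920 dm^2
Conversion: 920 x 0.1076 = 98.99 sq ft


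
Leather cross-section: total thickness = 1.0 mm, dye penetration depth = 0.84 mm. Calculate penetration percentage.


Penetration% = 0.84 / 1.0 x 100
Penetration = 84.0%


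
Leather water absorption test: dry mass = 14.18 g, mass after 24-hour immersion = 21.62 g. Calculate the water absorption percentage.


52.5%


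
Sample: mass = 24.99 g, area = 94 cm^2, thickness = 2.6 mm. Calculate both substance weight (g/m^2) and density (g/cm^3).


Substance weight = 2658.5 g/m^2
Density = 1.023 g/cm^3

SW = 24.99 / 94 x 10000 = 2658.5 g/m^2
Volume = 94 x 2.6 / 10 = 24.44 cm^3
Density = 24.99 / 24.44 = 1.023 g/cm^3


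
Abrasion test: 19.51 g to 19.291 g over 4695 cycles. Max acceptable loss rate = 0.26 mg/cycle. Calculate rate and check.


Rate = 0.047 mg/cycle
Passes: Yes

Loss = 19.51 - 19.291 = 0.219 g
Rate = 0.219 g / 4695 cycles x 1000 = 0.047 mg/cycle
Max = 0.26 mg/cycle
Passes: Yes


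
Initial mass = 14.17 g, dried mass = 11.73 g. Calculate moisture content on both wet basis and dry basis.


Wet basis = 17.2%
Dry basis = 20.8%


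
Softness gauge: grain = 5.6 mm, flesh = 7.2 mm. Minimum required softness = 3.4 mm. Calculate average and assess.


Average = (5.6 + 7.2) / 2 = 6.40 mm
Minimum = 3.4 mm
Meets requirement: Yes


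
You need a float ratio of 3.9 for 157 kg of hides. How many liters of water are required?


612.3 L

Water = hide weight x target ratio
Water = 157 x 3.9 = 612.3 L


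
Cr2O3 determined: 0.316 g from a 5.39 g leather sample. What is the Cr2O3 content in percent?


Cr2O3% = 0.316 / 5.39 x 100
Cr2O3% = 5.86%


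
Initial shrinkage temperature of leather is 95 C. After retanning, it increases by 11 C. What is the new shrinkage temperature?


New Ts = 95 + 11 = 106 C


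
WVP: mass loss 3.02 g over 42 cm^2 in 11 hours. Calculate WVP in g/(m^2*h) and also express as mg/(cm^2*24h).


WVP = 3.02 / (42 x 11) x 10000 = 65.37 g/(m^2*h)
Mass loss in mg = 3.02 x 1000 = 3020 mg
Per cm^2 per 24h in mg: 3020 x 24 / (42 x 11) = 72480 / 462 = 156.88 mg/(cm^2*24h)


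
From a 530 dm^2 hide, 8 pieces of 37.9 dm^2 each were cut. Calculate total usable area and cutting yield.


Usable area = 303.2 dm^2
Yield = 57.2%

Total usable = 8 x 37.9 = 303.2 dm^2
Yield = 303.2 / 530 x 100 = 57.2%


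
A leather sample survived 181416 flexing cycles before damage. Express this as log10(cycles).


log10(181416) = 5.26


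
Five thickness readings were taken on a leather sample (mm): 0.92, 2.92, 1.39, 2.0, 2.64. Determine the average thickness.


1.97 mm


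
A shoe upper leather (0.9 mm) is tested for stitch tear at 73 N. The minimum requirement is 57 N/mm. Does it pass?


STS = 73 / 0.9 = 81.1 N/mm
Minimum required: 57 N/mm
Passes: Yes


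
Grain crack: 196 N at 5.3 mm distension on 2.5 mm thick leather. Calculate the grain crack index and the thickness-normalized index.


Crack index = 196 / 5.3 = 37.0 N/mm
Normalized = 37.0 / 2.5 = 14.8 N/mm per mm


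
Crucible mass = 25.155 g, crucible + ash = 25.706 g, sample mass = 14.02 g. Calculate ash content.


Ash mass = 0.551 g
Ash content = 3.93%

Ash mass = 25.706 - 25.155 = 0.551 g
Ash% = 0.551 / 14.02 x 100 = 3.93%


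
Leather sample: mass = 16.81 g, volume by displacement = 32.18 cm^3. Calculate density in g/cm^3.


0.522 g/cm^3

Density = mass / volume
Density = 16.81 / 32.18 = 0.522 g/cm^3


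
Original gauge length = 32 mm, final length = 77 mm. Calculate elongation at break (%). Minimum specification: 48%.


Extension = 77 - 32 = 45 mm
Elongation = 45 / 32 x 100 = 140.6%
Minimum required: 48%
Meets specification: Yes


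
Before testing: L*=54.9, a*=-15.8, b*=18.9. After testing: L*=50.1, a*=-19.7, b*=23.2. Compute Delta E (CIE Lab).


Delta E = 7.53

dL = 50.1 - 54.9 = -4.8
da = -19.7 - (-15.8) = -3.9
db = 23.2 - 18.9 = 4.3
dE = sqrt((-4.8)^2 + (-3.9)^2 + (4.3)^2) = 7.53


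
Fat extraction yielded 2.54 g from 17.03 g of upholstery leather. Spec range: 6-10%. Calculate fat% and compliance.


Fat content = 14.9%
Compliant: No


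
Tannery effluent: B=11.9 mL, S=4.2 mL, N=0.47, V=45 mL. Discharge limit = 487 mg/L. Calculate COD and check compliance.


COD = 643.4 mg/L
Compliant: No


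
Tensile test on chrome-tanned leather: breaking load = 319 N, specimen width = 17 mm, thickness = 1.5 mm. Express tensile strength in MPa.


12.51 MPa

Cross-section = 17 x 1.5 = 25.5 mm^2
TS = 319 / 25.5 = 12.51 MPa
(1 N/mm^2 = 1 MPa)


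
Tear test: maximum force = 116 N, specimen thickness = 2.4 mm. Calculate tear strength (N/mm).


Tear strength = force / thickness
Tear = 116 / 2.4 = 48.3 N/mm


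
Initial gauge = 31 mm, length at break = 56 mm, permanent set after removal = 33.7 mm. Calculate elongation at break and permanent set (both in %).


Elongation at break = (56 - 31) / 31 x 100 = 80.6%
Permanent set = (33.7 - 31) / 31 x 100 = 8.7%


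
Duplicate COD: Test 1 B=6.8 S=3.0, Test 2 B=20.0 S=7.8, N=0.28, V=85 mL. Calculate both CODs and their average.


COD1 = (6.8 - 3.0) x 0.28 x 8000 / 85 = 100.1 mg/L
COD2 = (20.0 - 7.8) x 0.28 x 8000 / 85 = 321.5 mg/L
Average = (100.1 + 321.5) / 2 = 210.8 mg/L


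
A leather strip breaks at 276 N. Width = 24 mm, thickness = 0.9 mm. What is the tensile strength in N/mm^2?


12.78 N/mm^2

Cross-sectional area = 24 x 0.9 = 21.6 mm^2
Tensile strength = 276 / 21.6 = 12.78 N/mm^2


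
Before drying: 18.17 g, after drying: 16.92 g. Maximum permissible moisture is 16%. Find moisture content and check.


Moisture content = 6.9%
Acceptable: Yes


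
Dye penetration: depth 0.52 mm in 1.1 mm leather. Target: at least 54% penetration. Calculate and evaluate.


Penetration = 47.3%
Meets target: No


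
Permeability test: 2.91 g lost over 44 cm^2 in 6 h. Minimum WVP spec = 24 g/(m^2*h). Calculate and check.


WVP = 110.23 g/(m^2*h)
Meets specification: Yes


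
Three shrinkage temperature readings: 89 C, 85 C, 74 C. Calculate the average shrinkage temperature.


82.7 C


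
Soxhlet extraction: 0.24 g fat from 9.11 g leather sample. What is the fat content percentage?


Fat content = 0.24 / 9.11 x 100
Fat = 2.6%


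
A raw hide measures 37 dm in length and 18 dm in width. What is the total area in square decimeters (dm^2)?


Area = length x width
Area = 37 x 18 = 666 dm^2


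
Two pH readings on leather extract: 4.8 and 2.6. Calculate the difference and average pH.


Difference = 2.2
Average pH = 3.70

Difference = |4.8 - 2.6| = 2.2
Average = (4.8 + 2.6) / 2 = 3.70


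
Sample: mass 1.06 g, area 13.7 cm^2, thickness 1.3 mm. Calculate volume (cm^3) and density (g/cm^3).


Volume = 1.781 cm^3
Density = 0.595 g/cm^3

Thickness in cm = 1.3 / 10 = 0.13 cm
Volume = 13.7 x 0.13 = 1.781 cm^3
Density = 1.06 / 1.781 = 0.595 g/cm^3
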